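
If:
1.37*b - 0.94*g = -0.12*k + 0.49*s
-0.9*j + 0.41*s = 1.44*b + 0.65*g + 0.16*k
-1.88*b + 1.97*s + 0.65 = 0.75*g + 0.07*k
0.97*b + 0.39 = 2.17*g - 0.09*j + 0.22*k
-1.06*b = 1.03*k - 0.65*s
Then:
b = 0.17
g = 0.26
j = -0.46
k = -0.22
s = -0.08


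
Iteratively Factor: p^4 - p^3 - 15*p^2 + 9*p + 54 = (p + 3)*(p^3 - 4*p^2 - 3*p + 18) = (p + 2)*(p + 3)*(p^2 - 6*p + 9) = (p - 3)*(p + 2)*(p + 3)*(p - 3)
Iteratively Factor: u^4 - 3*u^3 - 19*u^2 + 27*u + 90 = (u + 2)*(u^3 - 5*u^2 - 9*u + 45) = (u + 2)*(u + 3)*(u^2 - 8*u + 15) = (u - 5)*(u + 2)*(u + 3)*(u - 3)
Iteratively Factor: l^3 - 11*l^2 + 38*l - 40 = (l - 5)*(l^2 - 6*l + 8) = (l - 5)*(l - 2)*(l - 4)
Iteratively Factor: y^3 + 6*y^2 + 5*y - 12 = (y - 1)*(y^2 + 7*y + 12) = (y - 1)*(y + 3)*(y + 4)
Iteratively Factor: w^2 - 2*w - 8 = (w - 4)*(w + 2)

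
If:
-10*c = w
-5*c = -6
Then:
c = 6/5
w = -12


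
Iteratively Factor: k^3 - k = (k)*(k^2 - 1) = k*(k - 1)*(k + 1)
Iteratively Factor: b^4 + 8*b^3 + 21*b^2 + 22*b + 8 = (b + 2)*(b^3 + 6*b^2 + 9*b + 4) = (b + 1)*(b + 2)*(b^2 + 5*b + 4) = (b + 1)*(b + 2)*(b + 4)*(b + 1)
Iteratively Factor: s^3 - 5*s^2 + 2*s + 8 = (s - 2)*(s^2 - 3*s - 4) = (s - 2)*(s + 1)*(s - 4)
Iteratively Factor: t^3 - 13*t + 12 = (t + 4)*(t^2 - 4*t + 3) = (t - 3)*(t + 4)*(t - 1)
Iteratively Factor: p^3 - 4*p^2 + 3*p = (p - 3)*(p^2 - p) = (p - 3)*(p - 1)*(p)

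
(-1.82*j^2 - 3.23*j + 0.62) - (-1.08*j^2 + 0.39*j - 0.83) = -0.74*j^2 - 3.62*j + 1.45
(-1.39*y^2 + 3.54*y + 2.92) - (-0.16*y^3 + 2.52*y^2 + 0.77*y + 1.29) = 0.16*y^3 - 3.91*y^2 + 2.77*y + 1.63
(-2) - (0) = -2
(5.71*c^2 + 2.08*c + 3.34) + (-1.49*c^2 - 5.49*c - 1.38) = 4.22*c^2 - 3.41*c + 1.96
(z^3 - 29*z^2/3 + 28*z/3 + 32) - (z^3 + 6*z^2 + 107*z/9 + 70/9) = -47*z^2/3 - 23*z/9 + 218/9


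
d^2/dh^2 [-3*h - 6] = 0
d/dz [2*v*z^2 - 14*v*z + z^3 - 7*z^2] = 4*v*z - 14*v + 3*z^2 - 14*z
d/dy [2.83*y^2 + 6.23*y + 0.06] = 5.66*y + 6.23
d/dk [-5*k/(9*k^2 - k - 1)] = 5*(9*k^2 + 1)/(81*k^4 - 18*k^3 - 17*k^2 + 2*k + 1)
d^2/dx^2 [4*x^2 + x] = 8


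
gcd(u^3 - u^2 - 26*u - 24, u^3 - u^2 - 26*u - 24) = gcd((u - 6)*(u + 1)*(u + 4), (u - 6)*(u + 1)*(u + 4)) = u^3 - u^2 - 26*u - 24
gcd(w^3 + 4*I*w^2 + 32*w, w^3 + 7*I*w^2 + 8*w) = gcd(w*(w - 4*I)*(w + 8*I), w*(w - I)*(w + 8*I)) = w^2 + 8*I*w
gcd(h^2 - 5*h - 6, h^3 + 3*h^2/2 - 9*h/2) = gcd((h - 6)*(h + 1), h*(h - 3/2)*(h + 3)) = 1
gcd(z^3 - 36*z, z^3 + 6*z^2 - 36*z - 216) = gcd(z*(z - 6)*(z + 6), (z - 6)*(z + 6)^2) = z^2 - 36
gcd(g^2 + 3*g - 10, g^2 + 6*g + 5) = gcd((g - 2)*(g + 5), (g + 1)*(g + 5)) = g + 5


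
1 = 1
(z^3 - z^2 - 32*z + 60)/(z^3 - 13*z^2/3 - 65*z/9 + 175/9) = 9*(z^2 + 4*z - 12)/(9*z^2 + 6*z - 35)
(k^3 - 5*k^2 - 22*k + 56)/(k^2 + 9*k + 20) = (k^2 - 9*k + 14)/(k + 5)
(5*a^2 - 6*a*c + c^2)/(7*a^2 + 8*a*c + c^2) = (5*a^2 - 6*a*c + c^2)/(7*a^2 + 8*a*c + c^2)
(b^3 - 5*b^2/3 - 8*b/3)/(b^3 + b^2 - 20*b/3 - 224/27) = 9*b*(b + 1)/(9*b^2 + 33*b + 28)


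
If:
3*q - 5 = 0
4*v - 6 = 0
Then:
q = 5/3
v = 3/2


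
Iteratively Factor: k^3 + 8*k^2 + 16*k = (k + 4)*(k^2 + 4*k) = (k + 4)^2*(k)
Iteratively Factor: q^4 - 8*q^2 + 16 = (q + 2)*(q^3 - 2*q^2 - 4*q + 8) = (q + 2)^2*(q^2 - 4*q + 4) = (q - 2)*(q + 2)^2*(q - 2)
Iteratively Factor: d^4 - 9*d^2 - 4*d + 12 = (d - 1)*(d^3 + d^2 - 8*d - 12) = (d - 1)*(d + 2)*(d^2 - d - 6) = (d - 3)*(d - 1)*(d + 2)*(d + 2)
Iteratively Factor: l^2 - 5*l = (l - 5)*(l)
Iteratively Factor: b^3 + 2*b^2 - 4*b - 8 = (b + 2)*(b^2 - 4) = (b - 2)*(b + 2)*(b + 2)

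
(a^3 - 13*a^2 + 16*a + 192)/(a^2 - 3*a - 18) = (a^2 - 16*a + 64)/(a - 6)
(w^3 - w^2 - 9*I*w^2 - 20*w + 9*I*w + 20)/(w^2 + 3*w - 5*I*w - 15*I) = (w^2 - w*(1 + 4*I) + 4*I)/(w + 3)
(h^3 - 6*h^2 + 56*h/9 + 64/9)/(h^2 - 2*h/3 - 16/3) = (3*h^2 - 10*h - 8)/(3*(h + 2))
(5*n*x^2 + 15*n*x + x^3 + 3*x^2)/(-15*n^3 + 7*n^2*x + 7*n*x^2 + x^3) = x*(x + 3)/(-3*n^2 + 2*n*x + x^2)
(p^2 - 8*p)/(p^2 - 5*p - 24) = p/(p + 3)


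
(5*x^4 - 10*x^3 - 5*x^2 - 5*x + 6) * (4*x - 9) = 20*x^5 - 85*x^4 + 70*x^3 + 25*x^2 + 69*x - 54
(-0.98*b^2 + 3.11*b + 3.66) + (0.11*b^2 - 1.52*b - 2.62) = -0.87*b^2 + 1.59*b + 1.04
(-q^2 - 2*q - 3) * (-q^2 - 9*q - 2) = q^4 + 11*q^3 + 23*q^2 + 31*q + 6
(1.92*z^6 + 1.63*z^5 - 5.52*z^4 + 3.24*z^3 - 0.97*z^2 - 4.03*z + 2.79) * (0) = 0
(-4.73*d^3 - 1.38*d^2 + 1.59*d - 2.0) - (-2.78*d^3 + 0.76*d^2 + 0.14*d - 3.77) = -1.95*d^3 - 2.14*d^2 + 1.45*d + 1.77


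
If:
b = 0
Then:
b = 0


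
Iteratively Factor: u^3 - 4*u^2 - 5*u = (u + 1)*(u^2 - 5*u) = u*(u + 1)*(u - 5)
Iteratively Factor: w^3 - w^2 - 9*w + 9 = (w - 3)*(w^2 + 2*w - 3) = (w - 3)*(w - 1)*(w + 3)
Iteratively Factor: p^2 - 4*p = (p - 4)*(p)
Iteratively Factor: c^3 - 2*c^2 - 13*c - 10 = (c + 1)*(c^2 - 3*c - 10) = (c - 5)*(c + 1)*(c + 2)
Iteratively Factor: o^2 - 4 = (o - 2)*(o + 2)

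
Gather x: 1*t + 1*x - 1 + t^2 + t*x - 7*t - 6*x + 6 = t^2 - 6*t + x*(t - 5) + 5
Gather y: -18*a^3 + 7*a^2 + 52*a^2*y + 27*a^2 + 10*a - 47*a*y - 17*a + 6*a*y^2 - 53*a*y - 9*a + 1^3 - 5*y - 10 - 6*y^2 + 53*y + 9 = -18*a^3 + 34*a^2 - 16*a + y^2*(6*a - 6) + y*(52*a^2 - 100*a + 48)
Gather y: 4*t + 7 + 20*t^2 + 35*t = 20*t^2 + 39*t + 7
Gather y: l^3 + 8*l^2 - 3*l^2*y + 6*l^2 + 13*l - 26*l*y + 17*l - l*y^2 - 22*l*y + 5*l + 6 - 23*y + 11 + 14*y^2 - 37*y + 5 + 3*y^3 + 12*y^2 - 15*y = l^3 + 14*l^2 + 35*l + 3*y^3 + y^2*(26 - l) + y*(-3*l^2 - 48*l - 75) + 22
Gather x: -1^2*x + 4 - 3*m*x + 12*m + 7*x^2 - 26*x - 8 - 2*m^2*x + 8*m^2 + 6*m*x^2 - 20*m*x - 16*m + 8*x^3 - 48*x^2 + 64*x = 8*m^2 - 4*m + 8*x^3 + x^2*(6*m - 41) + x*(-2*m^2 - 23*m + 37) - 4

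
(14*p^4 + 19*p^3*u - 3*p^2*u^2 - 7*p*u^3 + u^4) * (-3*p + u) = -42*p^5 - 43*p^4*u + 28*p^3*u^2 + 18*p^2*u^3 - 10*p*u^4 + u^5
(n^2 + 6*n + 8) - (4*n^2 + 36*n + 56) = -3*n^2 - 30*n - 48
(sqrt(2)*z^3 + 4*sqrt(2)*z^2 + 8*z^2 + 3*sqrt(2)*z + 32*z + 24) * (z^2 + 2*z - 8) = sqrt(2)*z^5 + 8*z^4 + 6*sqrt(2)*z^4 + 3*sqrt(2)*z^3 + 48*z^3 - 26*sqrt(2)*z^2 + 24*z^2 - 208*z - 24*sqrt(2)*z - 192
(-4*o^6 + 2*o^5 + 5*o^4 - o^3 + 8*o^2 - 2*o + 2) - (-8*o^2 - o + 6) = -4*o^6 + 2*o^5 + 5*o^4 - o^3 + 16*o^2 - o - 4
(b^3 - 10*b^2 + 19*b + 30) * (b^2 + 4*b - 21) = b^5 - 6*b^4 - 42*b^3 + 316*b^2 - 279*b - 630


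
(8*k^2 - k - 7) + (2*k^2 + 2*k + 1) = 10*k^2 + k - 6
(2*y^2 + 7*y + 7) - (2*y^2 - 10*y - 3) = 17*y + 10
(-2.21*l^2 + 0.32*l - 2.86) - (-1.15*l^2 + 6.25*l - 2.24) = -1.06*l^2 - 5.93*l - 0.62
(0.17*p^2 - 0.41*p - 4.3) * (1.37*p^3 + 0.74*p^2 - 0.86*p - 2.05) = 0.2329*p^5 - 0.4359*p^4 - 6.3406*p^3 - 3.1779*p^2 + 4.5385*p + 8.815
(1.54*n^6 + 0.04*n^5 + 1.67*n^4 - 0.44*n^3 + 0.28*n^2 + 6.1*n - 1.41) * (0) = 0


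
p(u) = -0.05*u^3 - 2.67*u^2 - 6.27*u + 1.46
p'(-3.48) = 10.50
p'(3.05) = -23.95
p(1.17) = -9.61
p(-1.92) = 4.01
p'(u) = -0.15*u^2 - 5.34*u - 6.27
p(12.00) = -544.66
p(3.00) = -42.73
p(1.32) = -11.58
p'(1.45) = -14.33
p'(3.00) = -23.64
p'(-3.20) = 9.28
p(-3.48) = -6.95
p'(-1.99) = 3.76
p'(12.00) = -91.95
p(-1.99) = 3.76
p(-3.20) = -4.18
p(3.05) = -43.92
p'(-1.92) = 3.43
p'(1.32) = -13.58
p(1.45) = -13.40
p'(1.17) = -12.72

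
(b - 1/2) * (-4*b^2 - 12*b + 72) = -4*b^3 - 10*b^2 + 78*b - 36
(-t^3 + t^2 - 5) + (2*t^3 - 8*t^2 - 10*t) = t^3 - 7*t^2 - 10*t - 5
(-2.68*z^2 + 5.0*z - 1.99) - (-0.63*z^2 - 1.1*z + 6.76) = -2.05*z^2 + 6.1*z - 8.75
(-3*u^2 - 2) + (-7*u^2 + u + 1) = -10*u^2 + u - 1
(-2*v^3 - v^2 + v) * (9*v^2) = -18*v^5 - 9*v^4 + 9*v^3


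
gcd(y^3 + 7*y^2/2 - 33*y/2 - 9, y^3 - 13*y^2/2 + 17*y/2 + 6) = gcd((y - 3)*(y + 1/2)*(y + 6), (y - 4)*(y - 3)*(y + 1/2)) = y^2 - 5*y/2 - 3/2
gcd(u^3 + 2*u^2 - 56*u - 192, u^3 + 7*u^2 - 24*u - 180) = u + 6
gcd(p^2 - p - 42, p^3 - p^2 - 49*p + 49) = p - 7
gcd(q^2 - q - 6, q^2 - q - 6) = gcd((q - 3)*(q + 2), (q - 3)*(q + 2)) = q^2 - q - 6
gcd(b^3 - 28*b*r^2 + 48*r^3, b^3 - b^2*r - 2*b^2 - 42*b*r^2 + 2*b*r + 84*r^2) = b + 6*r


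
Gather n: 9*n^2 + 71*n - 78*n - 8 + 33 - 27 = 9*n^2 - 7*n - 2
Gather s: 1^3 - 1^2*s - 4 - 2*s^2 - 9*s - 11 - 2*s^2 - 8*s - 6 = -4*s^2 - 18*s - 20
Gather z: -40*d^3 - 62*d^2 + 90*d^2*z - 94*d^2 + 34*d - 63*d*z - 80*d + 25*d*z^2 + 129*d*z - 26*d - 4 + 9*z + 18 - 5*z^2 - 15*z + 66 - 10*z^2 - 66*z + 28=-40*d^3 - 156*d^2 - 72*d + z^2*(25*d - 15) + z*(90*d^2 + 66*d - 72) + 108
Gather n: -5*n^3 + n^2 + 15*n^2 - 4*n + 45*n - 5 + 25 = -5*n^3 + 16*n^2 + 41*n + 20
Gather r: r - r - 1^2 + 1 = 0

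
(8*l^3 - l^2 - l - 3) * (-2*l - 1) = -16*l^4 - 6*l^3 + 3*l^2 + 7*l + 3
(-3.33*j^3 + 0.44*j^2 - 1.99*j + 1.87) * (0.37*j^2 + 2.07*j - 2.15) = -1.2321*j^5 - 6.7303*j^4 + 7.334*j^3 - 4.3734*j^2 + 8.1494*j - 4.0205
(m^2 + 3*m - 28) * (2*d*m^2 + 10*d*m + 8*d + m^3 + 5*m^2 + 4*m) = 2*d*m^4 + 16*d*m^3 - 18*d*m^2 - 256*d*m - 224*d + m^5 + 8*m^4 - 9*m^3 - 128*m^2 - 112*m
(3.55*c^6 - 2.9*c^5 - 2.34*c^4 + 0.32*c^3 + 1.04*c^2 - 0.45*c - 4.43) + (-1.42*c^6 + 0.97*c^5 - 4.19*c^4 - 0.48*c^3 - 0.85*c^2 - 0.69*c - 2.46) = 2.13*c^6 - 1.93*c^5 - 6.53*c^4 - 0.16*c^3 + 0.19*c^2 - 1.14*c - 6.89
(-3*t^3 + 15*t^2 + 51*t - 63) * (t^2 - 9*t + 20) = -3*t^5 + 42*t^4 - 144*t^3 - 222*t^2 + 1587*t - 1260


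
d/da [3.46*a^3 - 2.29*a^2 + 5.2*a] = 10.38*a^2 - 4.58*a + 5.2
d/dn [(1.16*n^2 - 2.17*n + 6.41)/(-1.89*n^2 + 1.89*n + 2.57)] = (-1.9089*n^2 + 30.1922*n - 17.6918)/(3.5721*n^4 - 7.1442*n^3 - 6.1425*n^2 + 9.7146*n + 6.6049)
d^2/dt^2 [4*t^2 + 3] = 8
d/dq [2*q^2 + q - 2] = 4*q + 1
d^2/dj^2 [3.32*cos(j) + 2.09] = -3.32*cos(j)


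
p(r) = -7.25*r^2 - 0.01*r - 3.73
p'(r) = -14.5*r - 0.01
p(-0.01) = -3.73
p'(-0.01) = 0.14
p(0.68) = -7.09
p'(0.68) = -9.87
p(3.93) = -115.74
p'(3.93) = -57.00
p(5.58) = -229.52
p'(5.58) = -80.92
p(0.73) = -7.60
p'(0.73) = -10.60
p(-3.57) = -96.09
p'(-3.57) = 51.76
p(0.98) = -10.70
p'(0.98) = -14.22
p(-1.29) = -15.78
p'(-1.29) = 18.70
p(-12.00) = -1047.61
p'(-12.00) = 173.99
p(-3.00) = -68.95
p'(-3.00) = 43.49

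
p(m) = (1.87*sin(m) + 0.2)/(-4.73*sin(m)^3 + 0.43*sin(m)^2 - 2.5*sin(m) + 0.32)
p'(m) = (1.87*sin(m) + 0.2)*(14.19*sin(m)^2*cos(m) - 0.86*sin(m)*cos(m) + 2.5*cos(m))/(-4.73*sin(m)^3 + 0.43*sin(m)^2 - 2.5*sin(m) + 0.32)^2 + 1.87*cos(m)/(-4.73*sin(m)^3 + 0.43*sin(m)^2 - 2.5*sin(m) + 0.32)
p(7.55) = -0.34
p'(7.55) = 0.16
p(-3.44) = -1.51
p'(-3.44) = -6.45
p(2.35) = -0.52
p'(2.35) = -0.68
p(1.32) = -0.34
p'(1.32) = 0.13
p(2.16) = -0.42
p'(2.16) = -0.40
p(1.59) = -0.32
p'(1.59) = -0.01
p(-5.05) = -0.35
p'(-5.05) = 0.18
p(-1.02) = -0.24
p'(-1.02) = -0.13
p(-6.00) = -1.61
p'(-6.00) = 7.63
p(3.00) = -12.36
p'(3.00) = -818.40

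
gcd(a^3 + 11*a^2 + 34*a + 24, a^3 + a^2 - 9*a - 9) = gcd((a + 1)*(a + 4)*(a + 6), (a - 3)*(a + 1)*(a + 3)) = a + 1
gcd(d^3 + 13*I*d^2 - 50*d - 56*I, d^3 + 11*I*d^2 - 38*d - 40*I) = d^2 + 6*I*d - 8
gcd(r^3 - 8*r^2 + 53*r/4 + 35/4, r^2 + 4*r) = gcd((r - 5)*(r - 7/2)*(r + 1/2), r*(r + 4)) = 1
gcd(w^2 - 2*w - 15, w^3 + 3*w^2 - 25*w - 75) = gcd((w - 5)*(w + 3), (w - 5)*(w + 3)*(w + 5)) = w^2 - 2*w - 15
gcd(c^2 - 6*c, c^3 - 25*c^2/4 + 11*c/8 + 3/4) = c - 6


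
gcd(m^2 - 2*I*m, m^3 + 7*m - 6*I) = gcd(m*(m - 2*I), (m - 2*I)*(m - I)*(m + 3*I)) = m - 2*I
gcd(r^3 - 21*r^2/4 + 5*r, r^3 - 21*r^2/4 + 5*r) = r^3 - 21*r^2/4 + 5*r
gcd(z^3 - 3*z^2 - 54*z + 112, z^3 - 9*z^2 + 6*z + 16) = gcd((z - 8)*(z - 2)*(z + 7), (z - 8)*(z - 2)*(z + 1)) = z^2 - 10*z + 16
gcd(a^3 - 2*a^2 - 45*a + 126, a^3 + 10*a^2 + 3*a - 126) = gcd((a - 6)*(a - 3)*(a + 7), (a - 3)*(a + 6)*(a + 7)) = a^2 + 4*a - 21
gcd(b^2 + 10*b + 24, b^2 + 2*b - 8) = b + 4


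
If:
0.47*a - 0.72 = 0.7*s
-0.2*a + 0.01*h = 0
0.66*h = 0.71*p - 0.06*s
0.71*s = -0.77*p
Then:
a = 0.05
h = 1.07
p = 0.92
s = -0.99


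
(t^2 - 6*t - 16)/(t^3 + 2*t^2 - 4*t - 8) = (t - 8)/(t^2 - 4)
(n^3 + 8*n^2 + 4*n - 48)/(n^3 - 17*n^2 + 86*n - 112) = (n^2 + 10*n + 24)/(n^2 - 15*n + 56)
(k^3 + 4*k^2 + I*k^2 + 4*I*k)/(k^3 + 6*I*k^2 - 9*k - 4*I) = k*(k + 4)/(k^2 + 5*I*k - 4)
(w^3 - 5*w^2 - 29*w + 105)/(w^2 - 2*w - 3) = (w^2 - 2*w - 35)/(w + 1)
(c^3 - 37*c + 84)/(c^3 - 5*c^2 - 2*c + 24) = (c + 7)/(c + 2)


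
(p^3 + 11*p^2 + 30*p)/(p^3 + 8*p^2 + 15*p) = (p + 6)/(p + 3)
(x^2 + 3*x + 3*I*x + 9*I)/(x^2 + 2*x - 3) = (x + 3*I)/(x - 1)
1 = 1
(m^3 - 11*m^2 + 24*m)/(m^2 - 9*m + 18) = m*(m - 8)/(m - 6)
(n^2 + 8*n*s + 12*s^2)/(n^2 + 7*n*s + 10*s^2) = (n + 6*s)/(n + 5*s)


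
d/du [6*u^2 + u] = 12*u + 1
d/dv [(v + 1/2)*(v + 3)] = 2*v + 7/2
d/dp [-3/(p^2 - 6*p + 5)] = 6*(p - 3)/(p^2 - 6*p + 5)^2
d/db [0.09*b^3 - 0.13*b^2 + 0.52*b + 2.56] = 0.27*b^2 - 0.26*b + 0.52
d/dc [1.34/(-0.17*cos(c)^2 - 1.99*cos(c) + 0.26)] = -(0.4556*cos(c) + 2.6666)*sin(c)/(0.17*cos(c)^2 + 1.99*cos(c) - 0.26)^2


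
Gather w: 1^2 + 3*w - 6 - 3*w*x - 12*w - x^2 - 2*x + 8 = w*(-3*x - 9) - x^2 - 2*x + 3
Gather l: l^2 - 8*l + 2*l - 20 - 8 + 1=l^2 - 6*l - 27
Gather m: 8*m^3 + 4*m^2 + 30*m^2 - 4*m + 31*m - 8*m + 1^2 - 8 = 8*m^3 + 34*m^2 + 19*m - 7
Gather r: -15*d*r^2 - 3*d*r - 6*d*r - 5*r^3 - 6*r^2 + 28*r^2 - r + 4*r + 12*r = -5*r^3 + r^2*(22 - 15*d) + r*(15 - 9*d)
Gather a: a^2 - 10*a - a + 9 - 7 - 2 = a^2 - 11*a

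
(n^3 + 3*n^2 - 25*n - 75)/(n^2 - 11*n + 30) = (n^2 + 8*n + 15)/(n - 6)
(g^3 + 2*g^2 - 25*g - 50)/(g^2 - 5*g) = g + 7 + 10/g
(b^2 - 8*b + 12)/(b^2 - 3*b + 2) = (b - 6)/(b - 1)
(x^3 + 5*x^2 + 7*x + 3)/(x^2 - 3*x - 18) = (x^2 + 2*x + 1)/(x - 6)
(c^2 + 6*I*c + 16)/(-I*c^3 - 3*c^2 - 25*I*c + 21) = (-c^2 - 6*I*c - 16)/(I*c^3 + 3*c^2 + 25*I*c - 21)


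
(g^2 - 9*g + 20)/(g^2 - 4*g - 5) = (g - 4)/(g + 1)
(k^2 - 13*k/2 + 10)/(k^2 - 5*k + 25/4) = 2*(k - 4)/(2*k - 5)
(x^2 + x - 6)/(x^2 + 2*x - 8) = (x + 3)/(x + 4)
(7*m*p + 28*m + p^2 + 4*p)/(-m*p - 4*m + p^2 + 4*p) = (7*m + p)/(-m + p)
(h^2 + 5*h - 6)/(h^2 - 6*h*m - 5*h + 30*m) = (h^2 + 5*h - 6)/(h^2 - 6*h*m - 5*h + 30*m)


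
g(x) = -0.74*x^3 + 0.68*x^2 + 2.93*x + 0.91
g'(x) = -2.22*x^2 + 1.36*x + 2.93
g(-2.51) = 9.54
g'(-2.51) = -14.47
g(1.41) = 4.32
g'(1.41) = 0.43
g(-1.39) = 0.14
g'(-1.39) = -3.25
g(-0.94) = -0.63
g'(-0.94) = -0.31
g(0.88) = 3.51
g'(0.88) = 2.41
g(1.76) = 4.14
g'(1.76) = -1.55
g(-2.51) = 9.54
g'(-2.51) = -14.47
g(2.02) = 3.50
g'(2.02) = -3.38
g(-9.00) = 569.08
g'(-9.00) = -189.13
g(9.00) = -457.10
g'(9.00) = -164.65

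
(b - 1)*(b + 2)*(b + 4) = b^3 + 5*b^2 + 2*b - 8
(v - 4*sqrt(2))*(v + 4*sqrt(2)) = v^2 - 32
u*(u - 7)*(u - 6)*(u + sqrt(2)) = u^4 - 13*u^3 + sqrt(2)*u^3 - 13*sqrt(2)*u^2 + 42*u^2 + 42*sqrt(2)*u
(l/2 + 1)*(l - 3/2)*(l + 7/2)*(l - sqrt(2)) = l^4/2 - sqrt(2)*l^3/2 + 2*l^3 - 2*sqrt(2)*l^2 - 5*l^2/8 - 21*l/4 + 5*sqrt(2)*l/8 + 21*sqrt(2)/4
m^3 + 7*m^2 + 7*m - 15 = (m - 1)*(m + 3)*(m + 5)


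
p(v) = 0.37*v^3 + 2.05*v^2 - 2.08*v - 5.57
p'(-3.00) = -4.39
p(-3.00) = 9.13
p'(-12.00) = 108.56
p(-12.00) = -324.77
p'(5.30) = 50.83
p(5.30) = 96.07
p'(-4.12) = -0.13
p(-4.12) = 11.92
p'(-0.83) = -4.72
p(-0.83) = -2.64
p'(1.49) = 6.49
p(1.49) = -2.89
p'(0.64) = 1.00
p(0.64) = -5.96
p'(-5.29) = 7.29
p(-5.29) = 8.03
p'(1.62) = 7.48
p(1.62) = -1.99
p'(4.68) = 41.42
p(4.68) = 67.52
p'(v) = 1.11*v^2 + 4.1*v - 2.08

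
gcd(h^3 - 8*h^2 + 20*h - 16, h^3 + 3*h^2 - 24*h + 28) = h^2 - 4*h + 4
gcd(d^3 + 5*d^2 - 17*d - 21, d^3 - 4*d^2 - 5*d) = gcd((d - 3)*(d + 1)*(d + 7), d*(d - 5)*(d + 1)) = d + 1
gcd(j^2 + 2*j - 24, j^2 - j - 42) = j + 6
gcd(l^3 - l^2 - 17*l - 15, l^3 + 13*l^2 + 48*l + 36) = l + 1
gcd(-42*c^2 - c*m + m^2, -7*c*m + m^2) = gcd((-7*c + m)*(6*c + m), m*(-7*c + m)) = 7*c - m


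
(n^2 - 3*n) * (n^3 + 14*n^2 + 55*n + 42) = n^5 + 11*n^4 + 13*n^3 - 123*n^2 - 126*n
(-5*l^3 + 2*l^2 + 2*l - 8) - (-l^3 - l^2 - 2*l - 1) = -4*l^3 + 3*l^2 + 4*l - 7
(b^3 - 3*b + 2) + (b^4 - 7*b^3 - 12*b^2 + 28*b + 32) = b^4 - 6*b^3 - 12*b^2 + 25*b + 34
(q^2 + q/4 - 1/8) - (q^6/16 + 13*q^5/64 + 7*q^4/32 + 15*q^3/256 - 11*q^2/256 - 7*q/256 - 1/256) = -q^6/16 - 13*q^5/64 - 7*q^4/32 - 15*q^3/256 + 267*q^2/256 + 71*q/256 - 31/256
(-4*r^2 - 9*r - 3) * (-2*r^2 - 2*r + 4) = 8*r^4 + 26*r^3 + 8*r^2 - 30*r - 12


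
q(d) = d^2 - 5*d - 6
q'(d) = 2*d - 5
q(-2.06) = 8.54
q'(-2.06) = -9.12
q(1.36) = -10.95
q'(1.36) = -2.28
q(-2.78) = 15.63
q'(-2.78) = -10.56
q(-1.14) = 1.00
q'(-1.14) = -7.28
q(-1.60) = 4.56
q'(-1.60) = -8.20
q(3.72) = -10.76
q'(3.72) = 2.44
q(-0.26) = -4.63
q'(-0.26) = -5.52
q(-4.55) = 37.45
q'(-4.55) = -14.10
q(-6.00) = 60.00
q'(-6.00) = -17.00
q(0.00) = -6.00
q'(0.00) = -5.00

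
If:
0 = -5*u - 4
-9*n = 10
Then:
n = -10/9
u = -4/5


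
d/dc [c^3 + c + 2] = 3*c^2 + 1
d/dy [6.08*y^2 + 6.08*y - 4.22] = 12.16*y + 6.08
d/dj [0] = 0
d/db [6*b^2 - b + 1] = 12*b - 1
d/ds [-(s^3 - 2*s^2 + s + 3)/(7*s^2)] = (-s^3 + s + 6)/(7*s^3)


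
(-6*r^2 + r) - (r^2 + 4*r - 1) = -7*r^2 - 3*r + 1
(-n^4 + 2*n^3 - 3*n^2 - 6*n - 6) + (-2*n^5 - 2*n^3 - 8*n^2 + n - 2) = -2*n^5 - n^4 - 11*n^2 - 5*n - 8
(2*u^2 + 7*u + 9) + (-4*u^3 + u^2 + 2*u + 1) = -4*u^3 + 3*u^2 + 9*u + 10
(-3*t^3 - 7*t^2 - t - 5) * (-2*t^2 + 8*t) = 6*t^5 - 10*t^4 - 54*t^3 + 2*t^2 - 40*t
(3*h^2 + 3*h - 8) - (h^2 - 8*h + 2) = 2*h^2 + 11*h - 10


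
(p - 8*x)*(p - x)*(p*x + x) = p^3*x - 9*p^2*x^2 + p^2*x + 8*p*x^3 - 9*p*x^2 + 8*x^3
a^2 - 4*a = a*(a - 4)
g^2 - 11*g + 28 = (g - 7)*(g - 4)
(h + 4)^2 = h^2 + 8*h + 16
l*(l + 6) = l^2 + 6*l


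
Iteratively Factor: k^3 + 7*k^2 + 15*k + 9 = (k + 3)*(k^2 + 4*k + 3) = (k + 1)*(k + 3)*(k + 3)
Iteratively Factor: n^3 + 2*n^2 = (n)*(n^2 + 2*n) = n^2*(n + 2)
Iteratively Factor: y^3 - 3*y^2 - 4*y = (y)*(y^2 - 3*y - 4) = y*(y - 4)*(y + 1)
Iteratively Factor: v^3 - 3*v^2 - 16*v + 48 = (v + 4)*(v^2 - 7*v + 12) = (v - 3)*(v + 4)*(v - 4)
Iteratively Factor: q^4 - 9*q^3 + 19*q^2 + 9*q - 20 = (q + 1)*(q^3 - 10*q^2 + 29*q - 20) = (q - 1)*(q + 1)*(q^2 - 9*q + 20) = (q - 4)*(q - 1)*(q + 1)*(q - 5)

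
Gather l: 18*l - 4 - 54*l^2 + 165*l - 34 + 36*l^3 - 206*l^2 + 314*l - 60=36*l^3 - 260*l^2 + 497*l - 98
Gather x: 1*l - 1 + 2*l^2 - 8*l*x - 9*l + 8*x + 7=2*l^2 - 8*l + x*(8 - 8*l) + 6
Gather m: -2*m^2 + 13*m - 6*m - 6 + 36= -2*m^2 + 7*m + 30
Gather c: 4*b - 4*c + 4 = 4*b - 4*c + 4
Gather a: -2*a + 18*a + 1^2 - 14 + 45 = 16*a + 32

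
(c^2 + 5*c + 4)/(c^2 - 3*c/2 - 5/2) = 2*(c + 4)/(2*c - 5)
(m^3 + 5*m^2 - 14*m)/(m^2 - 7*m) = (m^2 + 5*m - 14)/(m - 7)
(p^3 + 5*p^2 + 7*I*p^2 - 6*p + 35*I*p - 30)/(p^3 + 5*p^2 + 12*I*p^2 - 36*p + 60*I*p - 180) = (p + I)/(p + 6*I)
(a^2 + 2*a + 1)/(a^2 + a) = (a + 1)/a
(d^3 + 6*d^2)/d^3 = (d + 6)/d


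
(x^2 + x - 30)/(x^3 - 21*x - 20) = (x + 6)/(x^2 + 5*x + 4)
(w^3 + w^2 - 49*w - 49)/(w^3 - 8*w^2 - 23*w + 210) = (w^2 + 8*w + 7)/(w^2 - w - 30)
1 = 1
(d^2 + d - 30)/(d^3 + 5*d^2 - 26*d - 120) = 1/(d + 4)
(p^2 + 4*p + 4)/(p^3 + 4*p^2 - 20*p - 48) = (p + 2)/(p^2 + 2*p - 24)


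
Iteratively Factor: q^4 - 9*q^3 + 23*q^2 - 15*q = (q - 1)*(q^3 - 8*q^2 + 15*q) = q*(q - 1)*(q^2 - 8*q + 15) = q*(q - 3)*(q - 1)*(q - 5)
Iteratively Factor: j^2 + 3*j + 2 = (j + 2)*(j + 1)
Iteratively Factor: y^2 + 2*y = (y + 2)*(y)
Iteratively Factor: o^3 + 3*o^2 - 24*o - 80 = (o - 5)*(o^2 + 8*o + 16) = (o - 5)*(o + 4)*(o + 4)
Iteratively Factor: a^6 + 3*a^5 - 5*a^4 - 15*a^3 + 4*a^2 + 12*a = (a - 2)*(a^5 + 5*a^4 + 5*a^3 - 5*a^2 - 6*a) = (a - 2)*(a + 1)*(a^4 + 4*a^3 + a^2 - 6*a) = (a - 2)*(a + 1)*(a + 2)*(a^3 + 2*a^2 - 3*a) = a*(a - 2)*(a + 1)*(a + 2)*(a^2 + 2*a - 3) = a*(a - 2)*(a - 1)*(a + 1)*(a + 2)*(a + 3)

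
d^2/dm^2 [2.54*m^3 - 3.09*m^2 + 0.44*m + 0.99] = 15.24*m - 6.18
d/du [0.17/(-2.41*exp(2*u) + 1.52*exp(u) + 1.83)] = (0.8194*exp(u) - 0.2584)*exp(u)/(-2.41*exp(2*u) + 1.52*exp(u) + 1.83)^2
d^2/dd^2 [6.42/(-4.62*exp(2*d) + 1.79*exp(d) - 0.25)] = (-6.42*(9.24*exp(d) - 1.79)*(18.48*exp(d) - 3.58)*exp(d) + (118.6416*exp(d) - 11.4918)*(4.62*exp(2*d) - 1.79*exp(d) + 0.25))*exp(d)/(4.62*exp(2*d) - 1.79*exp(d) + 0.25)^3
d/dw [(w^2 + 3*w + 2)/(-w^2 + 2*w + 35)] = (5*w^2 + 74*w + 101)/(w^4 - 4*w^3 - 66*w^2 + 140*w + 1225)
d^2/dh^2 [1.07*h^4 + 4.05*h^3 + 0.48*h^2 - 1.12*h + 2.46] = 12.84*h^2 + 24.3*h + 0.96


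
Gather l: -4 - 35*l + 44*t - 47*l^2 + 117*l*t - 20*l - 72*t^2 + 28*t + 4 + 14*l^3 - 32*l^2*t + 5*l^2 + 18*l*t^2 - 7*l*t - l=14*l^3 + l^2*(-32*t - 42) + l*(18*t^2 + 110*t - 56) - 72*t^2 + 72*t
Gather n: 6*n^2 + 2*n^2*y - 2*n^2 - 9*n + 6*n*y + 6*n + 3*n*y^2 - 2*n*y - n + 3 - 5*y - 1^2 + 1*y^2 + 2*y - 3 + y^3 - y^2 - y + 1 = n^2*(2*y + 4) + n*(3*y^2 + 4*y - 4) + y^3 - 4*y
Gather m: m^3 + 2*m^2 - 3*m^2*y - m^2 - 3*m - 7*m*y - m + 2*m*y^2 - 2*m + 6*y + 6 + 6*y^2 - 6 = m^3 + m^2*(1 - 3*y) + m*(2*y^2 - 7*y - 6) + 6*y^2 + 6*y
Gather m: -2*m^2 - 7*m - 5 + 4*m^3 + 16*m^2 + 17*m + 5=4*m^3 + 14*m^2 + 10*m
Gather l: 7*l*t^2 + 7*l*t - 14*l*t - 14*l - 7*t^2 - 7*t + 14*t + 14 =l*(7*t^2 - 7*t - 14) - 7*t^2 + 7*t + 14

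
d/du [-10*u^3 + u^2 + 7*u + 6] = -30*u^2 + 2*u + 7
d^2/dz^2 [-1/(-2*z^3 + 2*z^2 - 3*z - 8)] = 2*(2*(1 - 3*z)*(2*z^3 - 2*z^2 + 3*z + 8) + (6*z^2 - 4*z + 3)^2)/(2*z^3 - 2*z^2 + 3*z + 8)^3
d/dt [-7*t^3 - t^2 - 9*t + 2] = -21*t^2 - 2*t - 9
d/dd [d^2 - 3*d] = 2*d - 3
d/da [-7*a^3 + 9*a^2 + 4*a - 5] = -21*a^2 + 18*a + 4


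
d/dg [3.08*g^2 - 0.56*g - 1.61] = 6.16*g - 0.56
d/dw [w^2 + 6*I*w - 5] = 2*w + 6*I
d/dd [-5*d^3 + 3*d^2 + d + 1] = -15*d^2 + 6*d + 1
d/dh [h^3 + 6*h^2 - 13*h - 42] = 3*h^2 + 12*h - 13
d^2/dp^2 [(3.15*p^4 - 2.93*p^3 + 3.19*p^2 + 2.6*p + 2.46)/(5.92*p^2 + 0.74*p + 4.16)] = (220.79232*p^6 + 82.7971200000001*p^5 + 475.80372*p^4 + 450.549592*p^3 + 645.953664*p^2 - 623.75616*p - 24.069584)/(207.474688*p^6 + 77.803008*p^5 + 447.104448*p^4 + 109.749992*p^3 + 314.181504*p^2 + 38.418432*p + 71.991296)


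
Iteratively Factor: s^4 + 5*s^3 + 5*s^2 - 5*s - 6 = (s - 1)*(s^3 + 6*s^2 + 11*s + 6) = (s - 1)*(s + 2)*(s^2 + 4*s + 3) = (s - 1)*(s + 1)*(s + 2)*(s + 3)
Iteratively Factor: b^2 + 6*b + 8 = (b + 2)*(b + 4)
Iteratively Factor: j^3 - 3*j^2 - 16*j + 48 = (j - 3)*(j^2 - 16) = (j - 3)*(j + 4)*(j - 4)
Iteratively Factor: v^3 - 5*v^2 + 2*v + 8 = (v - 2)*(v^2 - 3*v - 4) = (v - 4)*(v - 2)*(v + 1)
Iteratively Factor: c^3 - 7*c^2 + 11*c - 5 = (c - 5)*(c^2 - 2*c + 1) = (c - 5)*(c - 1)*(c - 1)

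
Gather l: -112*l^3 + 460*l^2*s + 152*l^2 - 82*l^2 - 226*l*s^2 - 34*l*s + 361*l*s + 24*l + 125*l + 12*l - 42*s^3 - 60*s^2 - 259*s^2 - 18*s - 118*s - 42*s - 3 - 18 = -112*l^3 + l^2*(460*s + 70) + l*(-226*s^2 + 327*s + 161) - 42*s^3 - 319*s^2 - 178*s - 21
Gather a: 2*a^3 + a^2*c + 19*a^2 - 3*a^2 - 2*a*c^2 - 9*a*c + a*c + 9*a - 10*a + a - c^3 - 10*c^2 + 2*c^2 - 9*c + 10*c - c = 2*a^3 + a^2*(c + 16) + a*(-2*c^2 - 8*c) - c^3 - 8*c^2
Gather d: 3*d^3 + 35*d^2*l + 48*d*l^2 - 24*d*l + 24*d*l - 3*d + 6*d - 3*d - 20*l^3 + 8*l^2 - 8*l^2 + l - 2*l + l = 3*d^3 + 35*d^2*l + 48*d*l^2 - 20*l^3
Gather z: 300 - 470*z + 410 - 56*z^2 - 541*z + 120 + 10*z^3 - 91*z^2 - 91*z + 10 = 10*z^3 - 147*z^2 - 1102*z + 840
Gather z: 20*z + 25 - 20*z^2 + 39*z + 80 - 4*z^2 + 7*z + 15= -24*z^2 + 66*z + 120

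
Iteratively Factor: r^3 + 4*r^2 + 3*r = (r)*(r^2 + 4*r + 3) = r*(r + 1)*(r + 3)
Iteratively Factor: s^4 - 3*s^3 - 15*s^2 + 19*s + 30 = (s - 2)*(s^3 - s^2 - 17*s - 15) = (s - 2)*(s + 3)*(s^2 - 4*s - 5) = (s - 2)*(s + 1)*(s + 3)*(s - 5)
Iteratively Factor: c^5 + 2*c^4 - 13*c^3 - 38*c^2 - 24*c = (c + 2)*(c^4 - 13*c^2 - 12*c) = (c + 2)*(c + 3)*(c^3 - 3*c^2 - 4*c) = (c - 4)*(c + 2)*(c + 3)*(c^2 + c) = c*(c - 4)*(c + 2)*(c + 3)*(c + 1)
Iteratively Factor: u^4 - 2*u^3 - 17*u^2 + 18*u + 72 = (u - 3)*(u^3 + u^2 - 14*u - 24) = (u - 3)*(u + 3)*(u^2 - 2*u - 8) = (u - 4)*(u - 3)*(u + 3)*(u + 2)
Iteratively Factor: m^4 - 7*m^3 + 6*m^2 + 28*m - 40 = (m + 2)*(m^3 - 9*m^2 + 24*m - 20) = (m - 2)*(m + 2)*(m^2 - 7*m + 10) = (m - 2)^2*(m + 2)*(m - 5)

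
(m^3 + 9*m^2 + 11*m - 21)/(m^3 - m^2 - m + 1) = (m^2 + 10*m + 21)/(m^2 - 1)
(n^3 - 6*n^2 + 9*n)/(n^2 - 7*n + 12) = n*(n - 3)/(n - 4)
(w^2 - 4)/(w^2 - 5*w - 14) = (w - 2)/(w - 7)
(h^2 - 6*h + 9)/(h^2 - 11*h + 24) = (h - 3)/(h - 8)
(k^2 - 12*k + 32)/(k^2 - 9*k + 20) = (k - 8)/(k - 5)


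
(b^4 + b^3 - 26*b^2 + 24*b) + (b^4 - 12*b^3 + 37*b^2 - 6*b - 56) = 2*b^4 - 11*b^3 + 11*b^2 + 18*b - 56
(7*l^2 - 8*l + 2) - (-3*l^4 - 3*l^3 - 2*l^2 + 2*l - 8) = 3*l^4 + 3*l^3 + 9*l^2 - 10*l + 10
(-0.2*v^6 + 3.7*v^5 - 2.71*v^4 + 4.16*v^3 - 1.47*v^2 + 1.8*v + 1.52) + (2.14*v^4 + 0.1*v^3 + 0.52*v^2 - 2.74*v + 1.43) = -0.2*v^6 + 3.7*v^5 - 0.57*v^4 + 4.26*v^3 - 0.95*v^2 - 0.94*v + 2.95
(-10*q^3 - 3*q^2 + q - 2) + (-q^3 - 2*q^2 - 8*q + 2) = -11*q^3 - 5*q^2 - 7*q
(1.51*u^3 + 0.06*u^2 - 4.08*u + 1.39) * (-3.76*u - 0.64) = -5.6776*u^4 - 1.192*u^3 + 15.3024*u^2 - 2.6152*u - 0.8896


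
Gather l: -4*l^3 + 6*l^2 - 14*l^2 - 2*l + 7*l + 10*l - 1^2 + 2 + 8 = -4*l^3 - 8*l^2 + 15*l + 9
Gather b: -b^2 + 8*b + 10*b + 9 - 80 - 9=-b^2 + 18*b - 80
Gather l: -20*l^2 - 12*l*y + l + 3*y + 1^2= -20*l^2 + l*(1 - 12*y) + 3*y + 1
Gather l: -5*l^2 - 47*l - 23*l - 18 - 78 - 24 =-5*l^2 - 70*l - 120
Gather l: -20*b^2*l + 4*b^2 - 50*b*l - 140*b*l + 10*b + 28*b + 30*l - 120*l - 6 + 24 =4*b^2 + 38*b + l*(-20*b^2 - 190*b - 90) + 18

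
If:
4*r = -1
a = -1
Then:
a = -1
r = -1/4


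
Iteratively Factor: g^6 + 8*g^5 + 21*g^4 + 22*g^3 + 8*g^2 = (g + 1)*(g^5 + 7*g^4 + 14*g^3 + 8*g^2) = (g + 1)*(g + 4)*(g^4 + 3*g^3 + 2*g^2) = g*(g + 1)*(g + 4)*(g^3 + 3*g^2 + 2*g) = g^2*(g + 1)*(g + 4)*(g^2 + 3*g + 2) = g^2*(g + 1)*(g + 2)*(g + 4)*(g + 1)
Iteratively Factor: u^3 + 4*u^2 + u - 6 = (u + 3)*(u^2 + u - 2) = (u - 1)*(u + 3)*(u + 2)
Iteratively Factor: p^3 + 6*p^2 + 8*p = (p + 4)*(p^2 + 2*p) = (p + 2)*(p + 4)*(p)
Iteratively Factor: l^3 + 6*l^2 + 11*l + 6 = (l + 1)*(l^2 + 5*l + 6) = (l + 1)*(l + 3)*(l + 2)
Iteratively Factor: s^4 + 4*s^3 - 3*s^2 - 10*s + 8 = (s + 2)*(s^3 + 2*s^2 - 7*s + 4) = (s - 1)*(s + 2)*(s^2 + 3*s - 4) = (s - 1)^2*(s + 2)*(s + 4)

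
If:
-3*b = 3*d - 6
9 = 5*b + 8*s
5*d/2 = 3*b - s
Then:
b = 1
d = 1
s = 1/2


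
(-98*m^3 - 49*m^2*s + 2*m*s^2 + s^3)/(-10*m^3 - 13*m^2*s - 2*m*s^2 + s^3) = (-49*m^2 + s^2)/(-5*m^2 - 4*m*s + s^2)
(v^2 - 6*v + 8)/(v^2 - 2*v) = (v - 4)/v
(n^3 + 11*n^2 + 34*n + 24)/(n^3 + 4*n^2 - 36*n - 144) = (n + 1)/(n - 6)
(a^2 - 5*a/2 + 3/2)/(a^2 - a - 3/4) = 2*(a - 1)/(2*a + 1)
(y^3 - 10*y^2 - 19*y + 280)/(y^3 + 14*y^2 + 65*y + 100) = (y^2 - 15*y + 56)/(y^2 + 9*y + 20)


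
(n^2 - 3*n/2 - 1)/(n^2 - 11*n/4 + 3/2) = 2*(2*n + 1)/(4*n - 3)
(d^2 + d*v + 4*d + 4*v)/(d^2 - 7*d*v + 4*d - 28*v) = (-d - v)/(-d + 7*v)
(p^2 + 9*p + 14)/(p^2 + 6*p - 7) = (p + 2)/(p - 1)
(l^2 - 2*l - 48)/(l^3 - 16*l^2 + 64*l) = (l + 6)/(l*(l - 8))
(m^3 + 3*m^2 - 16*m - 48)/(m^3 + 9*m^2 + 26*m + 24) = (m - 4)/(m + 2)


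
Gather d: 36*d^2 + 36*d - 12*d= 36*d^2 + 24*d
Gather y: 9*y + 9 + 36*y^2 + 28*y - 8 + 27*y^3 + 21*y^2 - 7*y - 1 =27*y^3 + 57*y^2 + 30*y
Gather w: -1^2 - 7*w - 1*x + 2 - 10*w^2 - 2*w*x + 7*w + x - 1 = -10*w^2 - 2*w*x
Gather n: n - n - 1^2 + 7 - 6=0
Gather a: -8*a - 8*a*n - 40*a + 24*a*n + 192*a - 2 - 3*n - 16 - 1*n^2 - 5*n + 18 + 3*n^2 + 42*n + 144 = a*(16*n + 144) + 2*n^2 + 34*n + 144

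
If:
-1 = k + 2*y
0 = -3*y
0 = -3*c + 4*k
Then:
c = -4/3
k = -1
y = 0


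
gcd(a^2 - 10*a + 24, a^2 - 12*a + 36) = a - 6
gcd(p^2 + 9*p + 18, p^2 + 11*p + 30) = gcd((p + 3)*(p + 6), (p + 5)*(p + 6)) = p + 6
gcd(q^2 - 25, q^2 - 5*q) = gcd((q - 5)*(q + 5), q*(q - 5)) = q - 5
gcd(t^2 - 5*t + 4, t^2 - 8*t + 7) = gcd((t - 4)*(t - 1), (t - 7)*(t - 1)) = t - 1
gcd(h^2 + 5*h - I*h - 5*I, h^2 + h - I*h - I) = h - I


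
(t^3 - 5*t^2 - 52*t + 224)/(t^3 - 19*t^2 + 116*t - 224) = (t + 7)/(t - 7)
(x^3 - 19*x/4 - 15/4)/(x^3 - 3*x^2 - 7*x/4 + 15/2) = (x + 1)/(x - 2)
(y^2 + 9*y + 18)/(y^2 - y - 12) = (y + 6)/(y - 4)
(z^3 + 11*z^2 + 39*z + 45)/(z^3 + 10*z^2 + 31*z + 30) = (z + 3)/(z + 2)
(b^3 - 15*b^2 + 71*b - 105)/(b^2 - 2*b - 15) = (b^2 - 10*b + 21)/(b + 3)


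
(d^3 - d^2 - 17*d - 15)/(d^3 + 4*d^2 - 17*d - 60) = (d^2 - 4*d - 5)/(d^2 + d - 20)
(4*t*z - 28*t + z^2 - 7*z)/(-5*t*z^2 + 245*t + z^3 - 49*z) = (4*t + z)/(-5*t*z - 35*t + z^2 + 7*z)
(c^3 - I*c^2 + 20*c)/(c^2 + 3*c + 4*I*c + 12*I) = c*(c - 5*I)/(c + 3)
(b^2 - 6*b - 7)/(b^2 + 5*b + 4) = (b - 7)/(b + 4)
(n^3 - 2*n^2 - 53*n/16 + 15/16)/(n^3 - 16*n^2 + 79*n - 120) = (n^2 + n - 5/16)/(n^2 - 13*n + 40)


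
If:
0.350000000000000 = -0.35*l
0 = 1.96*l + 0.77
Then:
No Solution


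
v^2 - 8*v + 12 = (v - 6)*(v - 2)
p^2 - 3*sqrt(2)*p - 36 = (p - 6*sqrt(2))*(p + 3*sqrt(2))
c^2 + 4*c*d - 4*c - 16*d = (c - 4)*(c + 4*d)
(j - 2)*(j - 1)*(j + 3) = j^3 - 7*j + 6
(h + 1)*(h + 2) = h^2 + 3*h + 2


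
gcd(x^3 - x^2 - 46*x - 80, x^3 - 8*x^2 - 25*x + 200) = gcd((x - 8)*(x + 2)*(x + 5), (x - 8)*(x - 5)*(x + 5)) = x^2 - 3*x - 40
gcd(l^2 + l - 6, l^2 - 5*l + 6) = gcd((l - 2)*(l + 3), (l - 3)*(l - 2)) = l - 2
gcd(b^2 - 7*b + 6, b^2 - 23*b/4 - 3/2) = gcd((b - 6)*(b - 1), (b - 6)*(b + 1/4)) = b - 6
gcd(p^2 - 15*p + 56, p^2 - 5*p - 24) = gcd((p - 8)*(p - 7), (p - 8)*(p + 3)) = p - 8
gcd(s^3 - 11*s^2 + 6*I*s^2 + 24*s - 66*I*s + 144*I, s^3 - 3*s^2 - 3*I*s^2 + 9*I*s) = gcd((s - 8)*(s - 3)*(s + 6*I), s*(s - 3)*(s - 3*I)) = s - 3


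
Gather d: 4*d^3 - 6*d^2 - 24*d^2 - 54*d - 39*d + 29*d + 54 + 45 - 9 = 4*d^3 - 30*d^2 - 64*d + 90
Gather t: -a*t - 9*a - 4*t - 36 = -9*a + t*(-a - 4) - 36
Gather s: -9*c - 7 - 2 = -9*c - 9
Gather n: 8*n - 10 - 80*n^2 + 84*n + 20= -80*n^2 + 92*n + 10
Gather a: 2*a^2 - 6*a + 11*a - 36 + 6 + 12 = 2*a^2 + 5*a - 18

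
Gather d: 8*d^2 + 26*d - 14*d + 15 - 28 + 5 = 8*d^2 + 12*d - 8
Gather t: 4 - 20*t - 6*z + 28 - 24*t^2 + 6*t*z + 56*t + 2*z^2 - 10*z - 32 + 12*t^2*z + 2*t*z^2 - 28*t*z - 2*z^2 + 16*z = t^2*(12*z - 24) + t*(2*z^2 - 22*z + 36)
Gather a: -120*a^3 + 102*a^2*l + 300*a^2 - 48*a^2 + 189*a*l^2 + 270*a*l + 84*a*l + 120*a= -120*a^3 + a^2*(102*l + 252) + a*(189*l^2 + 354*l + 120)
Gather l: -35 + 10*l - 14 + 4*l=14*l - 49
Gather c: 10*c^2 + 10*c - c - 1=10*c^2 + 9*c - 1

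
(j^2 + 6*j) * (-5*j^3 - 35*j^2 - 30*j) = -5*j^5 - 65*j^4 - 240*j^3 - 180*j^2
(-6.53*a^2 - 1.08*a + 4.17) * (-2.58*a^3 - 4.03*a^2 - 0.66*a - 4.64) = 16.8474*a^5 + 29.1023*a^4 - 2.0964*a^3 + 14.2069*a^2 + 2.259*a - 19.3488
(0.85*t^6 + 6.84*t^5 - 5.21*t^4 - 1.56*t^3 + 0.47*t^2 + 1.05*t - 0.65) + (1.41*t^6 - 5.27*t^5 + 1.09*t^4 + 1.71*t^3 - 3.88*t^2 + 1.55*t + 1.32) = 2.26*t^6 + 1.57*t^5 - 4.12*t^4 + 0.15*t^3 - 3.41*t^2 + 2.6*t + 0.67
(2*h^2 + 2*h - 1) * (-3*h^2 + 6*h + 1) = -6*h^4 + 6*h^3 + 17*h^2 - 4*h - 1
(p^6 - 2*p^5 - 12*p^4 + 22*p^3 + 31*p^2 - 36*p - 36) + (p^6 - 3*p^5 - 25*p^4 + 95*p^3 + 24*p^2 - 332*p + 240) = 2*p^6 - 5*p^5 - 37*p^4 + 117*p^3 + 55*p^2 - 368*p + 204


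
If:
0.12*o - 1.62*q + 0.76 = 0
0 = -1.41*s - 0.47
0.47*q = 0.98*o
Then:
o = 0.23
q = 0.49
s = -0.33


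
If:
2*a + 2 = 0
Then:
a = -1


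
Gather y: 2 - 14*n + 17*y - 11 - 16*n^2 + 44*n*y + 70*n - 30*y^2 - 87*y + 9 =-16*n^2 + 56*n - 30*y^2 + y*(44*n - 70)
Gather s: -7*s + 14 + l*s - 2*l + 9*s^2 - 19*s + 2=-2*l + 9*s^2 + s*(l - 26) + 16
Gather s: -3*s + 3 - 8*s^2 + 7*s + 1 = -8*s^2 + 4*s + 4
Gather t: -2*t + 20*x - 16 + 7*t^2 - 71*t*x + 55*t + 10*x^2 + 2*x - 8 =7*t^2 + t*(53 - 71*x) + 10*x^2 + 22*x - 24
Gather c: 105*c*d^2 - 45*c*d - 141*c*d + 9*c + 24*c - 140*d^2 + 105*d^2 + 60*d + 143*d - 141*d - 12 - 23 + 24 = c*(105*d^2 - 186*d + 33) - 35*d^2 + 62*d - 11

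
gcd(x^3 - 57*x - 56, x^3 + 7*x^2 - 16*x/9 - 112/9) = x + 7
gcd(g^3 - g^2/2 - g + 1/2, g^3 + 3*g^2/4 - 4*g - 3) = 1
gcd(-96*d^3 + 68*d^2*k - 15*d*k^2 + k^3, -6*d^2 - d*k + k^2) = 3*d - k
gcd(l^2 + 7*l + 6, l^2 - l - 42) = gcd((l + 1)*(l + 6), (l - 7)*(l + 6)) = l + 6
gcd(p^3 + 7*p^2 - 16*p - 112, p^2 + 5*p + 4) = p + 4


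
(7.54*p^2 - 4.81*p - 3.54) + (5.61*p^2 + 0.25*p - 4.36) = 13.15*p^2 - 4.56*p - 7.9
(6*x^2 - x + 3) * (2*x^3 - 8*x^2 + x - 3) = 12*x^5 - 50*x^4 + 20*x^3 - 43*x^2 + 6*x - 9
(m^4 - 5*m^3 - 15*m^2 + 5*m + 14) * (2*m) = 2*m^5 - 10*m^4 - 30*m^3 + 10*m^2 + 28*m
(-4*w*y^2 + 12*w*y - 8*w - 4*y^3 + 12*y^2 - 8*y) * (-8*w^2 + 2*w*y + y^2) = 32*w^3*y^2 - 96*w^3*y + 64*w^3 + 24*w^2*y^3 - 72*w^2*y^2 + 48*w^2*y - 12*w*y^4 + 36*w*y^3 - 24*w*y^2 - 4*y^5 + 12*y^4 - 8*y^3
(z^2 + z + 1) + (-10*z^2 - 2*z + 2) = -9*z^2 - z + 3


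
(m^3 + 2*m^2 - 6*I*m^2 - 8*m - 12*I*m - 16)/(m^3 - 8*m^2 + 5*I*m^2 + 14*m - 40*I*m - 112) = (m^2 + m*(2 - 4*I) - 8*I)/(m^2 + m*(-8 + 7*I) - 56*I)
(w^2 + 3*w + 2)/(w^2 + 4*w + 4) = (w + 1)/(w + 2)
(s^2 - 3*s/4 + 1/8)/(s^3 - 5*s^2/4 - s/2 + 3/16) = 2*(2*s - 1)/(4*s^2 - 4*s - 3)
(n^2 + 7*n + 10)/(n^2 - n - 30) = (n + 2)/(n - 6)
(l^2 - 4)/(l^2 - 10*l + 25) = (l^2 - 4)/(l^2 - 10*l + 25)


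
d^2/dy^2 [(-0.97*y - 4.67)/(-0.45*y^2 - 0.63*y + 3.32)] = ((0.9*y + 0.63)*(0.97*y + 4.67)*(1.8*y + 1.26) - (2.619*y + 5.4252)*(0.45*y^2 + 0.63*y - 3.32))/(0.45*y^2 + 0.63*y - 3.32)^3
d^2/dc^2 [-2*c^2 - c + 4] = -4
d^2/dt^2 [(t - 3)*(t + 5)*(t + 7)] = 6*t + 18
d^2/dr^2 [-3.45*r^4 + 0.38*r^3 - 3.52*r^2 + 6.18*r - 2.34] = -41.4*r^2 + 2.28*r - 7.04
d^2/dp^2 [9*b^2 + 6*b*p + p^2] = 2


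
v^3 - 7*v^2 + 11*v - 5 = (v - 5)*(v - 1)^2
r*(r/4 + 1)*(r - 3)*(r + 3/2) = r^4/4 + 5*r^3/8 - 21*r^2/8 - 9*r/2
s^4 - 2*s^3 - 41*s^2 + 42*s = s*(s - 7)*(s - 1)*(s + 6)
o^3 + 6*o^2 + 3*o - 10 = (o - 1)*(o + 2)*(o + 5)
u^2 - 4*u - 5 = (u - 5)*(u + 1)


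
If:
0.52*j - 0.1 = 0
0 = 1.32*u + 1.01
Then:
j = 0.19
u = -0.77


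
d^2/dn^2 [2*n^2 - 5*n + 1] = 4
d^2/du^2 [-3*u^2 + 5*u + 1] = -6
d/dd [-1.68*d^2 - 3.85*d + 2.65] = -3.36*d - 3.85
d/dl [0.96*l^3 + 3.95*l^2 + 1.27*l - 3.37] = 2.88*l^2 + 7.9*l + 1.27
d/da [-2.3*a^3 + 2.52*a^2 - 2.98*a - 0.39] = -6.9*a^2 + 5.04*a - 2.98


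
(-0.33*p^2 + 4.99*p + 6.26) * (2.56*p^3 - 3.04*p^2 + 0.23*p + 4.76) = -0.8448*p^5 + 13.7776*p^4 + 0.7801*p^3 - 19.4535*p^2 + 25.1922*p + 29.7976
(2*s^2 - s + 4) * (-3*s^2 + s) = -6*s^4 + 5*s^3 - 13*s^2 + 4*s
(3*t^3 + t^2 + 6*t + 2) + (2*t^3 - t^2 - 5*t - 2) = 5*t^3 + t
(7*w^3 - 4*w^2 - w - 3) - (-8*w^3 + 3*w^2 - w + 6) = 15*w^3 - 7*w^2 - 9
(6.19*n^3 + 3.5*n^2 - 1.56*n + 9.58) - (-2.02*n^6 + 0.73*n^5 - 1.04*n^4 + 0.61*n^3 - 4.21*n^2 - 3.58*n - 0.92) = 2.02*n^6 - 0.73*n^5 + 1.04*n^4 + 5.58*n^3 + 7.71*n^2 + 2.02*n + 10.5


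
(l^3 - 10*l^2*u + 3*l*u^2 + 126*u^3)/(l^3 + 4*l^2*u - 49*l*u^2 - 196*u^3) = (l^2 - 3*l*u - 18*u^2)/(l^2 + 11*l*u + 28*u^2)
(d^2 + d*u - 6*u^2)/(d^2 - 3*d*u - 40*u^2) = (-d^2 - d*u + 6*u^2)/(-d^2 + 3*d*u + 40*u^2)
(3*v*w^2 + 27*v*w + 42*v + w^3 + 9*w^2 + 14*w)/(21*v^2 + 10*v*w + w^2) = (w^2 + 9*w + 14)/(7*v + w)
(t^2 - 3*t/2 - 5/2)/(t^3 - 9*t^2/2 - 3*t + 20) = (t + 1)/(t^2 - 2*t - 8)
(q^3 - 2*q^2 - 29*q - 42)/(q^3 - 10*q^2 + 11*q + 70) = (q + 3)/(q - 5)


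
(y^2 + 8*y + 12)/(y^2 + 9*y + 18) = (y + 2)/(y + 3)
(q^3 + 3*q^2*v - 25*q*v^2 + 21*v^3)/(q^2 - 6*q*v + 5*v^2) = (q^2 + 4*q*v - 21*v^2)/(q - 5*v)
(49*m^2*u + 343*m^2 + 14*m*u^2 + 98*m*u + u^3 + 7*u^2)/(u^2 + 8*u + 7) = (49*m^2 + 14*m*u + u^2)/(u + 1)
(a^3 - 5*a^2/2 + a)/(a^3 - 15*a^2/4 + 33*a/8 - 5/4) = 4*a/(4*a - 5)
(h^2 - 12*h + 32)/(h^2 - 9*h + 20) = (h - 8)/(h - 5)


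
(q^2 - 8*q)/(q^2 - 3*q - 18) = q*(8 - q)/(-q^2 + 3*q + 18)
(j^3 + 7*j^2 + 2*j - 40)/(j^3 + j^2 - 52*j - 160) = (j - 2)/(j - 8)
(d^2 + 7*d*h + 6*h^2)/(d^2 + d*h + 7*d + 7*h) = (d + 6*h)/(d + 7)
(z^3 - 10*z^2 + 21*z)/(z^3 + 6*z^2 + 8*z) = (z^2 - 10*z + 21)/(z^2 + 6*z + 8)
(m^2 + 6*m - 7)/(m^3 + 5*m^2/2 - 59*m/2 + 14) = 2*(m - 1)/(2*m^2 - 9*m + 4)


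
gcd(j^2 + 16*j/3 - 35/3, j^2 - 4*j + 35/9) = j - 5/3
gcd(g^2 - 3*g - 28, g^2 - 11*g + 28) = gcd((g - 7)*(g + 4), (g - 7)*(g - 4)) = g - 7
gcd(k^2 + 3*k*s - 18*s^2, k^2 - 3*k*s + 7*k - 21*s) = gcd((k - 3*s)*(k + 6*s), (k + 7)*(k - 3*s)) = -k + 3*s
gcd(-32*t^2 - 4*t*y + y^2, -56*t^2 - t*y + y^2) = -8*t + y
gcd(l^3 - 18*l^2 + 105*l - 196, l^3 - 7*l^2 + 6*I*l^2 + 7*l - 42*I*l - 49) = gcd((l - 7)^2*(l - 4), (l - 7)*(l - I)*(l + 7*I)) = l - 7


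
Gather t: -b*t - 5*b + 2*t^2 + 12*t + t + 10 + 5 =-5*b + 2*t^2 + t*(13 - b) + 15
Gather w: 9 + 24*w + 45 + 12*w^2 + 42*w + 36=12*w^2 + 66*w + 90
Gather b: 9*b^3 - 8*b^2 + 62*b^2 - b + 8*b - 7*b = 9*b^3 + 54*b^2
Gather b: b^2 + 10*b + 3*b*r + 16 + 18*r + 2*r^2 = b^2 + b*(3*r + 10) + 2*r^2 + 18*r + 16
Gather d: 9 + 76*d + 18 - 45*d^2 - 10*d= -45*d^2 + 66*d + 27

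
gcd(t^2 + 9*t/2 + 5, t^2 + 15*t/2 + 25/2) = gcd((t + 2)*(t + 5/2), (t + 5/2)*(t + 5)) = t + 5/2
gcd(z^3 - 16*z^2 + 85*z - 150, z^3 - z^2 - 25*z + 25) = z - 5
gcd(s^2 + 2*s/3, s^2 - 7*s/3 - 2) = s + 2/3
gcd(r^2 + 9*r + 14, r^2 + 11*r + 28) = r + 7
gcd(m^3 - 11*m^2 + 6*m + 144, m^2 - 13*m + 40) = m - 8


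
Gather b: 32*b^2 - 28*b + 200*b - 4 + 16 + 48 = 32*b^2 + 172*b + 60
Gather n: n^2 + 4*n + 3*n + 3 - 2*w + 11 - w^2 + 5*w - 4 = n^2 + 7*n - w^2 + 3*w + 10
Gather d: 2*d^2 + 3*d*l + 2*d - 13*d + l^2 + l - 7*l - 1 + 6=2*d^2 + d*(3*l - 11) + l^2 - 6*l + 5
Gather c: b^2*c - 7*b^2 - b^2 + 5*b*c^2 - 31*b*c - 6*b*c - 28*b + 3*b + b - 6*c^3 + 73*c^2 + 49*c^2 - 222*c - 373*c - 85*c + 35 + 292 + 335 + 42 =-8*b^2 - 24*b - 6*c^3 + c^2*(5*b + 122) + c*(b^2 - 37*b - 680) + 704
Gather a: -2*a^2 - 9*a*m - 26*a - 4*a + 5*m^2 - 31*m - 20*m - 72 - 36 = -2*a^2 + a*(-9*m - 30) + 5*m^2 - 51*m - 108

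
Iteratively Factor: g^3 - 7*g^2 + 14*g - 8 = (g - 4)*(g^2 - 3*g + 2) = (g - 4)*(g - 2)*(g - 1)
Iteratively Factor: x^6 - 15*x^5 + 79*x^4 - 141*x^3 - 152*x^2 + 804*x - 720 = (x - 3)*(x^5 - 12*x^4 + 43*x^3 - 12*x^2 - 188*x + 240) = (x - 3)*(x + 2)*(x^4 - 14*x^3 + 71*x^2 - 154*x + 120) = (x - 5)*(x - 3)*(x + 2)*(x^3 - 9*x^2 + 26*x - 24) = (x - 5)*(x - 3)*(x - 2)*(x + 2)*(x^2 - 7*x + 12) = (x - 5)*(x - 3)^2*(x - 2)*(x + 2)*(x - 4)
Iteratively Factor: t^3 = (t)*(t^2) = t^2*(t)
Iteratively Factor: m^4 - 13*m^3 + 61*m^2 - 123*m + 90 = (m - 5)*(m^3 - 8*m^2 + 21*m - 18) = (m - 5)*(m - 2)*(m^2 - 6*m + 9) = (m - 5)*(m - 3)*(m - 2)*(m - 3)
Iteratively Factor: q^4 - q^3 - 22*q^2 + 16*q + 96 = (q - 4)*(q^3 + 3*q^2 - 10*q - 24) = (q - 4)*(q + 4)*(q^2 - q - 6) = (q - 4)*(q - 3)*(q + 4)*(q + 2)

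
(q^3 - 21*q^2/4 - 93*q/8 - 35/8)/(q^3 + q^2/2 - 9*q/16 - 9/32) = 4*(4*q^2 - 23*q - 35)/(16*q^2 - 9)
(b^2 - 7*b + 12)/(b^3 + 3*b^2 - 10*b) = (b^2 - 7*b + 12)/(b*(b^2 + 3*b - 10))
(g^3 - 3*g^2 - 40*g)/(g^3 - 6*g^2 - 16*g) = (g + 5)/(g + 2)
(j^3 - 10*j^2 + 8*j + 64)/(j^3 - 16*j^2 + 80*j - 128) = (j + 2)/(j - 4)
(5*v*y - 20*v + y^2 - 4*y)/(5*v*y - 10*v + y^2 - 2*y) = (y - 4)/(y - 2)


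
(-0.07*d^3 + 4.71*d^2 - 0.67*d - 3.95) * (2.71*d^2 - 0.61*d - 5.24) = -0.1897*d^5 + 12.8068*d^4 - 4.322*d^3 - 34.9762*d^2 + 5.9203*d + 20.698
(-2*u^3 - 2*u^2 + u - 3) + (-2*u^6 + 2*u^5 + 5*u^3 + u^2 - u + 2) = -2*u^6 + 2*u^5 + 3*u^3 - u^2 - 1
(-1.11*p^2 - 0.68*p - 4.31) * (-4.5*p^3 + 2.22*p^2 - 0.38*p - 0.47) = 4.995*p^5 + 0.5958*p^4 + 18.3072*p^3 - 8.7881*p^2 + 1.9574*p + 2.0257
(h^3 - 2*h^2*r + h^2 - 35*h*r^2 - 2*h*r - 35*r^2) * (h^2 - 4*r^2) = h^5 - 2*h^4*r + h^4 - 39*h^3*r^2 - 2*h^3*r + 8*h^2*r^3 - 39*h^2*r^2 + 140*h*r^4 + 8*h*r^3 + 140*r^4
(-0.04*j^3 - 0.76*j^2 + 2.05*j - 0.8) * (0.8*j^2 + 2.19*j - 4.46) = -0.032*j^5 - 0.6956*j^4 + 0.154*j^3 + 7.2391*j^2 - 10.895*j + 3.568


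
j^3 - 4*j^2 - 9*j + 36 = (j - 4)*(j - 3)*(j + 3)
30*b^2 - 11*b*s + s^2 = (-6*b + s)*(-5*b + s)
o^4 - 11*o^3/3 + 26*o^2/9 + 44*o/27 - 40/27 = (o - 2)*(o - 5/3)*(o - 2/3)*(o + 2/3)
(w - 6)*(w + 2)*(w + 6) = w^3 + 2*w^2 - 36*w - 72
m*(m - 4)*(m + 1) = m^3 - 3*m^2 - 4*m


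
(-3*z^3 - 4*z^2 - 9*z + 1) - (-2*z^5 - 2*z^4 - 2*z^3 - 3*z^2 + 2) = 2*z^5 + 2*z^4 - z^3 - z^2 - 9*z - 1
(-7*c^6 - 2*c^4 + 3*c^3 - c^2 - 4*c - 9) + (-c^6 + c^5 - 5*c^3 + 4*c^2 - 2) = -8*c^6 + c^5 - 2*c^4 - 2*c^3 + 3*c^2 - 4*c - 11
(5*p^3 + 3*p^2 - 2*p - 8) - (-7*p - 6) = 5*p^3 + 3*p^2 + 5*p - 2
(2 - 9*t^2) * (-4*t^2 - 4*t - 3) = 36*t^4 + 36*t^3 + 19*t^2 - 8*t - 6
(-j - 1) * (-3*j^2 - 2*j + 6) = 3*j^3 + 5*j^2 - 4*j - 6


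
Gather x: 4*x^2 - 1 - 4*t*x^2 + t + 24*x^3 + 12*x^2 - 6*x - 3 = t + 24*x^3 + x^2*(16 - 4*t) - 6*x - 4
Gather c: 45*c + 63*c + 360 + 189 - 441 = 108*c + 108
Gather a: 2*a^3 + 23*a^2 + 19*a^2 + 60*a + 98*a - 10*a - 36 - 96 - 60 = 2*a^3 + 42*a^2 + 148*a - 192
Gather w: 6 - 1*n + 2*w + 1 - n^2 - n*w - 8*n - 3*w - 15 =-n^2 - 9*n + w*(-n - 1) - 8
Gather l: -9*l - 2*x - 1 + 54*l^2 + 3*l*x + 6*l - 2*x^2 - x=54*l^2 + l*(3*x - 3) - 2*x^2 - 3*x - 1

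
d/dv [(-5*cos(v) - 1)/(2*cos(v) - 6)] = -8*sin(v)/(cos(v) - 3)^2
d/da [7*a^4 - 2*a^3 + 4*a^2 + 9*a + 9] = 28*a^3 - 6*a^2 + 8*a + 9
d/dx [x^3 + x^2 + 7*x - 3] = 3*x^2 + 2*x + 7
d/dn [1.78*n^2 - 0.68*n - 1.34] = 3.56*n - 0.68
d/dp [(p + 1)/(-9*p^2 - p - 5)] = (-9*p^2 - p + (p + 1)*(18*p + 1) - 5)/(9*p^2 + p + 5)^2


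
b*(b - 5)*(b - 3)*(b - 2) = b^4 - 10*b^3 + 31*b^2 - 30*b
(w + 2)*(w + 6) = w^2 + 8*w + 12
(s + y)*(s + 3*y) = s^2 + 4*s*y + 3*y^2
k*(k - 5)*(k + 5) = k^3 - 25*k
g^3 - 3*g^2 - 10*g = g*(g - 5)*(g + 2)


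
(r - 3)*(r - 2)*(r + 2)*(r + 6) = r^4 + 3*r^3 - 22*r^2 - 12*r + 72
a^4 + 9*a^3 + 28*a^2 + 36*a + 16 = (a + 1)*(a + 2)^2*(a + 4)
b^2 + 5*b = b*(b + 5)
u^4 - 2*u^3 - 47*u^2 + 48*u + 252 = (u - 7)*(u - 3)*(u + 2)*(u + 6)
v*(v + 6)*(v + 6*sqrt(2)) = v^3 + 6*v^2 + 6*sqrt(2)*v^2 + 36*sqrt(2)*v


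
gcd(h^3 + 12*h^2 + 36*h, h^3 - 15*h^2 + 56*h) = h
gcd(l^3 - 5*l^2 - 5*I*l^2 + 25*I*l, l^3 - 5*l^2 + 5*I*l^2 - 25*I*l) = l^2 - 5*l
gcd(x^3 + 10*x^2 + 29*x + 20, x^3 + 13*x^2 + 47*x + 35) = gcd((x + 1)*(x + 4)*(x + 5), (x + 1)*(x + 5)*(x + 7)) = x^2 + 6*x + 5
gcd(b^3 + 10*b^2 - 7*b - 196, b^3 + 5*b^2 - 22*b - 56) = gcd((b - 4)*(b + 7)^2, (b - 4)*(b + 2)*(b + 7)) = b^2 + 3*b - 28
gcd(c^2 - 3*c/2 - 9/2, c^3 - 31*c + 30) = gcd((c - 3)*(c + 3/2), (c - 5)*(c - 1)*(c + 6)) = 1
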